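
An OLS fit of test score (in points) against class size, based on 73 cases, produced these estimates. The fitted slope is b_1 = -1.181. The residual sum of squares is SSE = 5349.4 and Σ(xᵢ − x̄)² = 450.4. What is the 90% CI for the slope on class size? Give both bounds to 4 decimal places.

(-1.8626, -0.4994)

MSE = SSE/(n − 2) = 5349.4/71 = 75.3437.
SE(b_1) = √(MSE/Sₓₓ) = √(75.3437/450.4) = 0.409001.
df = n − 2 = 71.
t* = t_{0.05, 71} = 1.6666.
Margin = t* × SE = 1.6666 × 0.409001 = 0.681641.
CI: -1.181 ± 0.681641 → (-1.8626, -0.4994).
With 90% confidence, each one-unit increase in class size is associated with a change of between -1.8626 and -0.4994 points in test score.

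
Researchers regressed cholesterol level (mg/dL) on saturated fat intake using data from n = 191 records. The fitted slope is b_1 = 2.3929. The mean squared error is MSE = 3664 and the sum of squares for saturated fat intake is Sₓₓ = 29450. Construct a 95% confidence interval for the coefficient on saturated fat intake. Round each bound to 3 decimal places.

(1.697, 3.089)

SE(b_1) = √(MSE/Sₓₓ) = √(3664/29450) = 0.352724.
df = n − 2 = 189.
t* = t_{0.025, 189} = 1.972595.
Margin = t* × SE = 1.972595 × 0.352724 = 0.69578.
CI: 2.3929 ± 0.69578 → (1.697, 3.089).
With 95% confidence, each one-unit increase in saturated fat intake is associated with a change of between 1.697 and 3.089 mg/dL in cholesterol level.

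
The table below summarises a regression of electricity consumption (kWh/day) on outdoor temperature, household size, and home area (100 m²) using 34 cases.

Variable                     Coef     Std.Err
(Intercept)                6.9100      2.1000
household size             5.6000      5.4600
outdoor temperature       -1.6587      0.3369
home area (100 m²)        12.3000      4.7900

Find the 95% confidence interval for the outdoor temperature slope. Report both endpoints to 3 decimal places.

(-2.347, -0.971)

Read off: b = -1.6587, SE = 0.3369 for outdoor temperature.
df = n − k − 1 = 34 − 3 − 1 = 30.
t* = t_{0.025, 30} = 2.042272.
Margin = t* × SE = 2.042272 × 0.3369 = 0.68804.
CI: -1.6587 ± 0.68804 → (-2.347, -0.971).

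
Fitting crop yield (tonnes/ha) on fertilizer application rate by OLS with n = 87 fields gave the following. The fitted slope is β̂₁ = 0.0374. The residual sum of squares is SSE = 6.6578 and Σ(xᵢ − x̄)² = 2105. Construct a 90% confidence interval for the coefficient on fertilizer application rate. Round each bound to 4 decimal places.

(0.0273, 0.0475)

MSE = SSE/(n − 2) = 6.6578/85 = 0.0783271.
SE(β̂₁) = √(MSE/Sₓₓ) = √(0.0783271/2105) = 0.0061.
df = n − 2 = 85.
t* = t_{0.05, 85} = 1.662978.
Margin = t* × SE = 1.662978 × 0.0061 = 0.010144.
CI: 0.0374 ± 0.010144 → (0.0273, 0.0475).
With 90% confidence, each one-unit increase in fertilizer application rate is associated with a change of between 0.0273 and 0.0475 tonnes/ha in crop yield.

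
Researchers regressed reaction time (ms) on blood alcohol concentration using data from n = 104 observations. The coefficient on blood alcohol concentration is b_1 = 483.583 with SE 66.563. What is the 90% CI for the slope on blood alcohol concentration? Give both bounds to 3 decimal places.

df = n − 2 = 104 − 2 = 102.
t* = t_{0.05, 102} = 1.65993.
Margin = t* × SE = 1.65993 × 66.563 = 110.48992.
CI: 483.583 ± 110.48992 → (373.093, 594.073).
With 90% confidence, each one-unit increase in blood alcohol concentration is associated with a change of between 373.093 and 594.073 ms in reaction time.

(373.093, 594.073)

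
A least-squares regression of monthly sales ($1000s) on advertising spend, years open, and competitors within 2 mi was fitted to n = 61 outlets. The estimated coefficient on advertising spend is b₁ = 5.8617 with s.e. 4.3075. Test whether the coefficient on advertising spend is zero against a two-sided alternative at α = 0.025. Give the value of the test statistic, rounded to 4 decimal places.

H₀: β₁ = 0 vs H₁: β₁ ≠ 0.
t = (b₁ − β₁⁰)/SE = 5.8617 / 4.3075 = 1.3608.
df = n − k − 1 = 61 − 3 − 1 = 57.
Two-sided p ≈ 0.1789, which is ≥ 0.025, so fail to reject H₀.
The data do not give significant evidence of an association between advertising spend and monthly sales, after adjusting for the other predictors.

t = 1.3608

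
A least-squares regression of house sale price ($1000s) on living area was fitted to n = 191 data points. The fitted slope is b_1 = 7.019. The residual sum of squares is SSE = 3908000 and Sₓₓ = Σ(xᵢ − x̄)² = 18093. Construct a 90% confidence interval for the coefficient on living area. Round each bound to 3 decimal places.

MSE = SSE/(n − 2) = 3908000/189 = 20677.2.
SE(b_1) = √(MSE/Sₓₓ) = √(20677.2/18093) = 1.06903.
df = n − 2 = 189.
t* = t_{0.05, 189} = 1.652956.
Margin = t* × SE = 1.652956 × 1.06903 = 1.76706.
CI: 7.019 ± 1.76706 → (5.252, 8.786).
With 90% confidence, each one-unit increase in living area is associated with a change of between 5.252 and 8.786 $1000s in house sale price.

(5.252, 8.786)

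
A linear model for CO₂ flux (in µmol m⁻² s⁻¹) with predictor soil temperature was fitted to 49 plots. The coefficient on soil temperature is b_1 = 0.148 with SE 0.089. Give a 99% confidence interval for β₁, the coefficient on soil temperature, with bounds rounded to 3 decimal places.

df = n − 2 = 49 − 2 = 47.
t* = t_{0.005, 47} = 2.684556.
Margin = t* × SE = 2.684556 × 0.089 = 0.23893.
CI: 0.148 ± 0.23893 → (-0.091, 0.387).
With 99% confidence, each one-unit increase in soil temperature is associated with a change of between -0.091 and 0.387 µmol m⁻² s⁻¹ in CO₂ flux.

(-0.091, 0.387)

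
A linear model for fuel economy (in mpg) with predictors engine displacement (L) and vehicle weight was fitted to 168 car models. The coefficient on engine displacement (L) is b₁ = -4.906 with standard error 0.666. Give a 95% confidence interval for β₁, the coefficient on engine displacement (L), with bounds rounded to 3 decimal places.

df = n − k − 1 = 168 − 2 − 1 = 165.
t* = t_{0.025, 165} = 1.974446.
Margin = t* × SE = 1.974446 × 0.666 = 1.31498.
CI: -4.906 ± 1.31498 → (-6.221, -3.591).
With 95% confidence, each one-unit increase in engine displacement (L) is associated with a change of between -6.221 and -3.591 mpg in fuel economy, holding the other predictors fixed.

(-6.221, -3.591)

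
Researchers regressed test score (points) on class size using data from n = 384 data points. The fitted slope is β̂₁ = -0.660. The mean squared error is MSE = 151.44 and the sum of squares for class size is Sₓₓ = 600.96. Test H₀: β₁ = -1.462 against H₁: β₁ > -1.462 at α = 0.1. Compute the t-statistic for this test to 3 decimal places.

t = 1.598

SE(β̂₁) = √(MSE/Sₓₓ) = √(151.44/600.96) = 0.501993.
t = (-0.660 − (-1.462)) / 0.501993 = 1.598.
df = n − 2 = 382.
One-sided p ≈ 0.0555, which is < 0.1, so reject H₀.
There is evidence that the true slope on class size exceeds -1.462 points per unit.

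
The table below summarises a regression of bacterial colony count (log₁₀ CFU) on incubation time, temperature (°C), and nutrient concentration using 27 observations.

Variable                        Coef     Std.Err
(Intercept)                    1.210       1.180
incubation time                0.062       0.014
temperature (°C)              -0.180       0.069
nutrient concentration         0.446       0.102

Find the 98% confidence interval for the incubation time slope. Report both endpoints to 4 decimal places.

Read off: b = 0.062, SE = 0.014 for incubation time.
df = n − k − 1 = 27 − 3 − 1 = 23.
t* = t_{0.01, 23} = 2.499867.
Margin = t* × SE = 2.499867 × 0.014 = 0.034998.
CI: 0.062 ± 0.034998 → (0.0270, 0.0970).

(0.0270, 0.0970)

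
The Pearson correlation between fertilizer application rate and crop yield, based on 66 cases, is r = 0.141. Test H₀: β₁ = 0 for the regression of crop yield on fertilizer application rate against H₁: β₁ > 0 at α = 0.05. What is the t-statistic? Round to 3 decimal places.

t = 1.139

t = r·√(n − 2)/√(1 − r²) = 0.141·√64/√0.980119 = 1.139.
df = n − 2 = 64.
One-sided p ≈ 0.1294, which is ≥ 0.05, so fail to reject H₀.
The data do not give significant evidence of a linear association between fertilizer application rate and crop yield.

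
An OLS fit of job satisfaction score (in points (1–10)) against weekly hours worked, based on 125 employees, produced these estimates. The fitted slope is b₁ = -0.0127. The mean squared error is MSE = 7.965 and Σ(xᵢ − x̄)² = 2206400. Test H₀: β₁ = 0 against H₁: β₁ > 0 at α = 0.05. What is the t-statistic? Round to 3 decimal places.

SE(b₁) = √(MSE/Sₓₓ) = √(7.965/2206400) = 0.00189999.
t = -0.0127 / 0.00189999 = -6.684.
df = n − 2 = 123.
One-sided p ≈ 1.0000, which is ≥ 0.05, so fail to reject H₀.
The data do not give significant evidence that the true slope on weekly hours worked is positive.

t = -6.684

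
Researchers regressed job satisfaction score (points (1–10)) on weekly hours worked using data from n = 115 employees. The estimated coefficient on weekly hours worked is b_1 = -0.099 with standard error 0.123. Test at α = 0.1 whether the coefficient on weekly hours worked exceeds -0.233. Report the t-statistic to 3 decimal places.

H₀: β₁ = -0.233 vs H₁: β₁ > -0.233.
t = (b_1 − β₁⁰)/SE = (-0.099 − (-0.233)) / 0.123 = 1.089.
df = n − 2 = 115 − 2 = 113.
One-sided p ≈ 0.1391, which is ≥ 0.1, so fail to reject H₀.
The data do not give significant evidence that the true slope on weekly hours worked exceeds -0.233 points (1–10) per unit.

t = 1.089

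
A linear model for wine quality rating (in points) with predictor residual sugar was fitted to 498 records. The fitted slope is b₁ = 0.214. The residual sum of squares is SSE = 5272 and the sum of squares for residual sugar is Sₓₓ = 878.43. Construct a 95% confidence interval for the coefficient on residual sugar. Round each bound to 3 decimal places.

MSE = SSE/(n − 2) = 5272/496 = 10.629.
SE(b₁) = √(MSE/Sₓₓ) = √(10.629/878.43) = 0.11.
df = n − 2 = 496.
t* = t_{0.025, 496} = 1.964758.
Margin = t* × SE = 1.964758 × 0.11 = 0.21612.
CI: 0.214 ± 0.21612 → (-0.002, 0.430).
With 95% confidence, each one-unit increase in residual sugar is associated with a change of between -0.002 and 0.430 points in wine quality rating.

(-0.002, 0.430)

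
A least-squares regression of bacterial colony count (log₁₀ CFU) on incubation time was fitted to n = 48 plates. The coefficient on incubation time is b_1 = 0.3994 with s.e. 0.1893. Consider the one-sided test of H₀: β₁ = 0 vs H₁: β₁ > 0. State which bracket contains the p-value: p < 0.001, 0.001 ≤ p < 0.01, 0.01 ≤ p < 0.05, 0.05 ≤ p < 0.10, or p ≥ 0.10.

0.01 ≤ p < 0.05

t = 0.3994 / 0.1893 = 2.110.
df = n − 2 = 48 − 2 = 46.
One-sided p = P(T_{46} > t) ≈ 0.0202.
So 0.01 ≤ p < 0.05.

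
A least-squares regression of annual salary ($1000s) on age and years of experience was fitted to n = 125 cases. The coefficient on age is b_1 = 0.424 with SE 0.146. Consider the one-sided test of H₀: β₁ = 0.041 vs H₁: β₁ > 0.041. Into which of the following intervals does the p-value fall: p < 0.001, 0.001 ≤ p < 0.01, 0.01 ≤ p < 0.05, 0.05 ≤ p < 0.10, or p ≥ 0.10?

0.001 ≤ p < 0.01

t = (0.424 − 0.041) / 0.146 = 2.623.
df = n − k − 1 = 125 − 2 − 1 = 122.
One-sided p = P(T_{122} > t) ≈ 0.0049.
So 0.001 ≤ p < 0.01.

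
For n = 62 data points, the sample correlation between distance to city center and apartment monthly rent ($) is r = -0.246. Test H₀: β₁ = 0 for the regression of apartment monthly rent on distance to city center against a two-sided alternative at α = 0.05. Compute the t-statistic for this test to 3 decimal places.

t = -1.966

t = r·√(n − 2)/√(1 − r²) = -0.246·√60/√0.939484 = -1.966.
df = n − 2 = 60.
Two-sided p ≈ 0.0539, which is ≥ 0.05, so fail to reject H₀.
The data do not give significant evidence of a linear association between distance to city center and apartment monthly rent.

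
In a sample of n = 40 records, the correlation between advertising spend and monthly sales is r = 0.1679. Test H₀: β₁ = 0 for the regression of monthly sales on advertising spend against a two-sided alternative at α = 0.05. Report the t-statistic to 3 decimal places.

t = r·√(n − 2)/√(1 − r²) = 0.1679·√38/√0.97181 = 1.050.
df = n − 2 = 38.
Two-sided p ≈ 0.3004, which is ≥ 0.05, so fail to reject H₀.
The data do not give significant evidence of a linear association between advertising spend and monthly sales.

t = 1.050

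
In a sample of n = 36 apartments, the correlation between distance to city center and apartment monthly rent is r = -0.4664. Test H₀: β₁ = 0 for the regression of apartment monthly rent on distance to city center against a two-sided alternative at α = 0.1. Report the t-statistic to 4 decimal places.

t = r·√(n − 2)/√(1 − r²) = -0.4664·√34/√0.782471 = -3.0744.
df = n − 2 = 34.
Two-sided p ≈ 0.0041, which is < 0.1, so reject H₀.
There is evidence of a linear association between distance to city center and apartment monthly rent.

t = -3.0744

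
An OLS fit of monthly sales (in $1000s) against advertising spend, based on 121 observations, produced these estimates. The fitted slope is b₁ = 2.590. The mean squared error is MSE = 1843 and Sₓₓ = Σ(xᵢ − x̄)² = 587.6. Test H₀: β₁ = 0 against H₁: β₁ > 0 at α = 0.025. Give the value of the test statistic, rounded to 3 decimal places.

t = 1.462

SE(b₁) = √(MSE/Sₓₓ) = √(1843/587.6) = 1.77101.
t = 2.590 / 1.77101 = 1.462.
df = n − 2 = 119.
One-sided p ≈ 0.0731, which is ≥ 0.025, so fail to reject H₀.
The data do not give significant evidence that the true slope on advertising spend is positive.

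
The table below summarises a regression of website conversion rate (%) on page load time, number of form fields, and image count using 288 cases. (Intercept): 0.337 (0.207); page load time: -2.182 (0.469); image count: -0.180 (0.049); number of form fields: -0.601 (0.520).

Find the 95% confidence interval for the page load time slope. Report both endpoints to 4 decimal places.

Read off: b = -2.182, SE = 0.469 for page load time.
df = n − k − 1 = 288 − 3 − 1 = 284.
t* = t_{0.025, 284} = 1.968352.
Margin = t* × SE = 1.968352 × 0.469 = 0.923157.
CI: -2.182 ± 0.923157 → (-3.1052, -1.2588).

(-3.1052, -1.2588)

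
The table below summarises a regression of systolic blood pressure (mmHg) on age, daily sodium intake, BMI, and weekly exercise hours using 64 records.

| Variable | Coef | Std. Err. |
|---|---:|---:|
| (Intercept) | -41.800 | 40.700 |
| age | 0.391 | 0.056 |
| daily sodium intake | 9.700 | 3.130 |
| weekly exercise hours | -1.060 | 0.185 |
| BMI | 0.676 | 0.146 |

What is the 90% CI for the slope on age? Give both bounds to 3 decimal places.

(0.297, 0.485)

Read off: b = 0.391, SE = 0.056 for age.
df = n − k − 1 = 64 − 4 − 1 = 59.
t* = t_{0.05, 59} = 1.671093.
Margin = t* × SE = 1.671093 × 0.056 = 0.09358.
CI: 0.391 ± 0.09358 → (0.297, 0.485).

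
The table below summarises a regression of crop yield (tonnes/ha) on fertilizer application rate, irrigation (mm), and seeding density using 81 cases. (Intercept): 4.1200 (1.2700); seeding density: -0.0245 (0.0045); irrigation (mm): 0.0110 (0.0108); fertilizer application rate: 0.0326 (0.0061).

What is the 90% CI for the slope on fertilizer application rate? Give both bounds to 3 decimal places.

(0.022, 0.043)

Read off: b = 0.0326, SE = 0.0061 for fertilizer application rate.
df = n − k − 1 = 81 − 3 − 1 = 77.
t* = t_{0.05, 77} = 1.664885.
Margin = t* × SE = 1.664885 × 0.0061 = 0.01016.
CI: 0.0326 ± 0.01016 → (0.022, 0.043).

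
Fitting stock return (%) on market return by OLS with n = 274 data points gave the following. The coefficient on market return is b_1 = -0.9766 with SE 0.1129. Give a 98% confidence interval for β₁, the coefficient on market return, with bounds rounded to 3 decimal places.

df = n − 2 = 274 − 2 = 272.
t* = t_{0.01, 272} = 2.340135.
Margin = t* × SE = 2.340135 × 0.1129 = 0.26420.
CI: -0.9766 ± 0.26420 → (-1.241, -0.712).
With 98% confidence, each one-unit increase in market return is associated with a change of between -1.241 and -0.712 % in stock return.

(-1.241, -0.712)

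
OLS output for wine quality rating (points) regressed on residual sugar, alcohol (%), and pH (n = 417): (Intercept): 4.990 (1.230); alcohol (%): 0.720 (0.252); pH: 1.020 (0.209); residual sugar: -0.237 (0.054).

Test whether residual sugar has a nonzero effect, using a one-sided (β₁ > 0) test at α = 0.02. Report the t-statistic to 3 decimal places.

Read off: b = -0.237, SE = 0.054 for residual sugar.
H₀: β₁ = 0 vs H₁: β₁ > 0.
t = -0.237 / 0.054 = -4.389.
df = n − k − 1 = 417 − 3 − 1 = 413.
One-sided p ≈ 1.0000, which is ≥ 0.02, so fail to reject H₀.
The data do not give significant evidence that the true slope on residual sugar is positive, holding the other predictors fixed.

t = -4.389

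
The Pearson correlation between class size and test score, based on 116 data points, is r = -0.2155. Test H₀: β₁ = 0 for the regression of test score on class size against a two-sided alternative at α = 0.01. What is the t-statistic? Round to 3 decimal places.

t = r·√(n − 2)/√(1 − r²) = -0.2155·√114/√0.95356 = -2.356.
df = n − 2 = 114.
Two-sided p ≈ 0.0202, which is ≥ 0.01, so fail to reject H₀.
The data do not give significant evidence of a linear association between class size and test score.

t = -2.356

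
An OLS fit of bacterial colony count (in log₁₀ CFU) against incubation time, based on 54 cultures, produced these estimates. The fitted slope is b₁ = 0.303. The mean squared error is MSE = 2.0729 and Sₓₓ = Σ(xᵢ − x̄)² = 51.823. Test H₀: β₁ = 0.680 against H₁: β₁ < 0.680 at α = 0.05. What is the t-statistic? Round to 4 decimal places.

SE(b₁) = √(MSE/Sₓₓ) = √(2.0729/51.823) = 0.199999.
t = (0.303 − 0.680) / 0.199999 = -1.8850.
df = n − 2 = 52.
One-sided p ≈ 0.0325, which is < 0.05, so reject H₀.
There is evidence that the true slope on incubation time is below 0.680 log₁₀ CFU per unit.

t = -1.8850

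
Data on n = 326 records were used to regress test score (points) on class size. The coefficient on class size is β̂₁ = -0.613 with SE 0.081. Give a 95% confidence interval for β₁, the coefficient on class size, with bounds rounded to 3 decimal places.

(-0.772, -0.454)

df = n − 2 = 326 − 2 = 324.
t* = t_{0.025, 324} = 1.967313.
Margin = t* × SE = 1.967313 × 0.081 = 0.15935.
CI: -0.613 ± 0.15935 → (-0.772, -0.454).
With 95% confidence, each one-unit increase in class size is associated with a change of between -0.772 and -0.454 points in test score.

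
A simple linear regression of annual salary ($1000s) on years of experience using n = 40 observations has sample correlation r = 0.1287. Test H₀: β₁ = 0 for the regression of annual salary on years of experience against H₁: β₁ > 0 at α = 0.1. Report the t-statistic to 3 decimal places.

t = 0.800

t = r·√(n − 2)/√(1 − r²) = 0.1287·√38/√0.983436 = 0.800.
df = n − 2 = 38.
One-sided p ≈ 0.2143, which is ≥ 0.1, so fail to reject H₀.
The data do not give significant evidence of a linear association between years of experience and annual salary.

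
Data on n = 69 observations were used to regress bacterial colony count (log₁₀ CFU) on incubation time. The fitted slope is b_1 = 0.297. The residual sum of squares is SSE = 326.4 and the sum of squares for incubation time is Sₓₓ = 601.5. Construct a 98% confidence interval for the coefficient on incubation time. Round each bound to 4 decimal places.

(0.0825, 0.5115)

MSE = SSE/(n − 2) = 326.4/67 = 4.87164.
SE(b_1) = √(MSE/Sₓₓ) = √(4.87164/601.5) = 0.0899953.
df = n − 2 = 67.
t* = t_{0.01, 67} = 2.383302.
Margin = t* × SE = 2.383302 × 0.0899953 = 0.214486.
CI: 0.297 ± 0.214486 → (0.0825, 0.5115).
With 98% confidence, each one-unit increase in incubation time is associated with a change of between 0.0825 and 0.5115 log₁₀ CFU in bacterial colony count.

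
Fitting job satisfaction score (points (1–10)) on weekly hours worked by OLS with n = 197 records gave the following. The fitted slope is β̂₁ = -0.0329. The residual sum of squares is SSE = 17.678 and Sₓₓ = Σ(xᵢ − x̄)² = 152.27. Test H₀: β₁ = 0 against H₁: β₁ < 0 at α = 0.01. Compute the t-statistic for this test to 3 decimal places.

MSE = SSE/(n − 2) = 17.678/195 = 0.0906564.
SE(β̂₁) = √(MSE/Sₓₓ) = √(0.0906564/152.27) = 0.0244001.
t = -0.0329 / 0.0244001 = -1.348.
df = n − 2 = 195.
One-sided p ≈ 0.0896, which is ≥ 0.01, so fail to reject H₀.
The data do not give significant evidence that the true slope on weekly hours worked is negative.

t = -1.348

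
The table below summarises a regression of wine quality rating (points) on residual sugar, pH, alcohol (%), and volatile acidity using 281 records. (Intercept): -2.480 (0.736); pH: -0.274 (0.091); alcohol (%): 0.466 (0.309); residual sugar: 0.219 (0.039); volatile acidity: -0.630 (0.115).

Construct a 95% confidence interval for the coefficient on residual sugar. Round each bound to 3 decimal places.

Read off: b = 0.219, SE = 0.039 for residual sugar.
df = n − k − 1 = 281 − 4 − 1 = 276.
t* = t_{0.025, 276} = 1.968596.
Margin = t* × SE = 1.968596 × 0.039 = 0.07678.
CI: 0.219 ± 0.07678 → (0.142, 0.296).

(0.142, 0.296)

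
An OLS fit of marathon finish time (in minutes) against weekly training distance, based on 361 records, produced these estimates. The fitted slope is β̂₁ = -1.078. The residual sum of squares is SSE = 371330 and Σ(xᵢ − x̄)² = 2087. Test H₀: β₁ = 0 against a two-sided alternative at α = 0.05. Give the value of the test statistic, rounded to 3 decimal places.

MSE = SSE/(n − 2) = 371330/359 = 1034.35.
SE(β̂₁) = √(MSE/Sₓₓ) = √(1034.35/2087) = 0.703998.
t = -1.078 / 0.703998 = -1.531.
df = n − 2 = 359.
Two-sided p ≈ 0.1266, which is ≥ 0.05, so fail to reject H₀.
The data do not give significant evidence of an association between weekly training distance and marathon finish time.

t = -1.531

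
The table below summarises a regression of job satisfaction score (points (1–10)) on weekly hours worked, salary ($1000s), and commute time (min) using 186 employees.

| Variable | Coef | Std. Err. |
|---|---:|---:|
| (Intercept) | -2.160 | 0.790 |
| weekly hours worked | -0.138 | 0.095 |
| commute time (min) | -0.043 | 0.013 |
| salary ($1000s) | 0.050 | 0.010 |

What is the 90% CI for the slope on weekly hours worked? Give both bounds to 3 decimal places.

(-0.295, 0.019)

Read off: b = -0.138, SE = 0.095 for weekly hours worked.
df = n − k − 1 = 186 − 3 − 1 = 182.
t* = t_{0.05, 182} = 1.653269.
Margin = t* × SE = 1.653269 × 0.095 = 0.15706.
CI: -0.138 ± 0.15706 → (-0.295, 0.019).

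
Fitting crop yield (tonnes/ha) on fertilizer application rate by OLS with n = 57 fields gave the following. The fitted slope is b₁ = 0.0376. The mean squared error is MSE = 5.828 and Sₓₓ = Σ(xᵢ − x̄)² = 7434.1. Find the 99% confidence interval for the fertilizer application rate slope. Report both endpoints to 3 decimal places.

(-0.037, 0.112)

SE(b₁) = √(MSE/Sₓₓ) = √(5.828/7434.1) = 0.0279992.
df = n − 2 = 55.
t* = t_{0.005, 55} = 2.668216.
Margin = t* × SE = 2.668216 × 0.0279992 = 0.07471.
CI: 0.0376 ± 0.07471 → (-0.037, 0.112).
With 99% confidence, each one-unit increase in fertilizer application rate is associated with a change of between -0.037 and 0.112 tonnes/ha in crop yield.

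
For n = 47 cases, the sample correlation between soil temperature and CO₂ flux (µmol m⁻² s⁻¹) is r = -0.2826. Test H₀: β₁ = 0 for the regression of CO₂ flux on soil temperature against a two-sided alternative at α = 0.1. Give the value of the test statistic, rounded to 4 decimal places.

t = r·√(n − 2)/√(1 − r²) = -0.2826·√45/√0.920137 = -1.9763.
df = n − 2 = 45.
Two-sided p ≈ 0.0543, which is < 0.1, so reject H₀.
There is evidence of a linear association between soil temperature and CO₂ flux.

t = -1.9763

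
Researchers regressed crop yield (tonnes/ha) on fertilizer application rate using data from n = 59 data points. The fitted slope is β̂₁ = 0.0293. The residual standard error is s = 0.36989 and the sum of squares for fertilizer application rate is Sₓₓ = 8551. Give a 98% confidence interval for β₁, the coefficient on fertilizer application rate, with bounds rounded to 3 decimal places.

SE(β̂₁) = s/√Sₓₓ = 0.36989/√8551 = 0.00400004.
df = n − 2 = 57.
t* = t_{0.01, 57} = 2.393568.
Margin = t* × SE = 2.393568 × 0.00400004 = 0.00957.
CI: 0.0293 ± 0.00957 → (0.020, 0.039).
With 98% confidence, each one-unit increase in fertilizer application rate is associated with a change of between 0.020 and 0.039 tonnes/ha in crop yield.

(0.020, 0.039)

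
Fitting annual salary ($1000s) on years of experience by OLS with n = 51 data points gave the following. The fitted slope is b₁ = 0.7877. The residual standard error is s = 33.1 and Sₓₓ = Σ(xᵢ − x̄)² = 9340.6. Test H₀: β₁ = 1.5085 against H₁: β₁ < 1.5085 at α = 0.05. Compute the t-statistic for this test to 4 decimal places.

SE(b₁) = s/√Sₓₓ = 33.1/√9340.6 = 0.342484.
t = (0.7877 − 1.5085) / 0.342484 = -2.1046.
df = n − 2 = 49.
One-sided p ≈ 0.0202, which is < 0.05, so reject H₀.
There is evidence that the true slope on years of experience is below 1.5085 $1000s per unit.

t = -2.1046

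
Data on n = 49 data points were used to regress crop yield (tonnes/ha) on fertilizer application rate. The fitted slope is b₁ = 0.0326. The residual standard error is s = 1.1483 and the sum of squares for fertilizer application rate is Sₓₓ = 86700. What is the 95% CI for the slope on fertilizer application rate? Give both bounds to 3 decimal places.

SE(b₁) = s/√Sₓₓ = 1.1483/√86700 = 0.00389983.
df = n − 2 = 47.
t* = t_{0.025, 47} = 2.011741.
Margin = t* × SE = 2.011741 × 0.00389983 = 0.00785.
CI: 0.0326 ± 0.00785 → (0.025, 0.040).
With 95% confidence, each one-unit increase in fertilizer application rate is associated with a change of between 0.025 and 0.040 tonnes/ha in crop yield.

(0.025, 0.040)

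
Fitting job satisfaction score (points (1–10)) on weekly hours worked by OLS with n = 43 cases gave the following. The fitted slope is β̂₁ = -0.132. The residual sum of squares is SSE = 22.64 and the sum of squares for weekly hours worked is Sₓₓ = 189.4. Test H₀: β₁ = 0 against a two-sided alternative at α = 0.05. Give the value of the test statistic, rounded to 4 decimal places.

MSE = SSE/(n − 2) = 22.64/41 = 0.552195.
SE(β̂₁) = √(MSE/Sₓₓ) = √(0.552195/189.4) = 0.0539953.
t = -0.132 / 0.0539953 = -2.4447.
df = n − 2 = 41.
Two-sided p ≈ 0.0189, which is < 0.05, so reject H₀.
There is evidence that weekly hours worked is associated with job satisfaction score.

t = -2.4447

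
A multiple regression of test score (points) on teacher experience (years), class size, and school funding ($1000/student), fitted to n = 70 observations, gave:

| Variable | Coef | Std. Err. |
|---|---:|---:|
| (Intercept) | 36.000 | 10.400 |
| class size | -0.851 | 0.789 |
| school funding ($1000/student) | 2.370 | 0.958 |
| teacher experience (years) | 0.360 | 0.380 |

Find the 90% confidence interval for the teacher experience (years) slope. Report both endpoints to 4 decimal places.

(-0.2739, 0.9939)

Read off: b = 0.360, SE = 0.380 for teacher experience (years).
df = n − k − 1 = 70 − 3 − 1 = 66.
t* = t_{0.05, 66} = 1.668271.
Margin = t* × SE = 1.668271 × 0.380 = 0.633943.
CI: 0.360 ± 0.633943 → (-0.2739, 0.9939).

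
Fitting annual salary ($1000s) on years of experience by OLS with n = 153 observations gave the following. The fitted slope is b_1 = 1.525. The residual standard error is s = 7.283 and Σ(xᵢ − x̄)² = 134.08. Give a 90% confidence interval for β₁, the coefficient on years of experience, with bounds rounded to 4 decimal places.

(0.4841, 2.5659)

SE(b_1) = s/√Sₓₓ = 7.283/√134.08 = 0.628968.
df = n − 2 = 151.
t* = t_{0.05, 151} = 1.655007.
Margin = t* × SE = 1.655007 × 0.628968 = 1.040946.
CI: 1.525 ± 1.040946 → (0.4841, 2.5659).
With 90% confidence, each one-unit increase in years of experience is associated with a change of between 0.4841 and 2.5659 $1000s in annual salary.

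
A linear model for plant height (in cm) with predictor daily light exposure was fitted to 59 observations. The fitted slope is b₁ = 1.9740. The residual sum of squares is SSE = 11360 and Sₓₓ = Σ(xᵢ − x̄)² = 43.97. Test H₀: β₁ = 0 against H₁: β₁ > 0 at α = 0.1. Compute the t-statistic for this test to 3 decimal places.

t = 0.927

MSE = SSE/(n − 2) = 11360/57 = 199.298.
SE(b₁) = √(MSE/Sₓₓ) = √(199.298/43.97) = 2.12899.
t = 1.9740 / 2.12899 = 0.927.
df = n − 2 = 57.
One-sided p ≈ 0.1789, which is ≥ 0.1, so fail to reject H₀.
The data do not give significant evidence that the true slope on daily light exposure is positive.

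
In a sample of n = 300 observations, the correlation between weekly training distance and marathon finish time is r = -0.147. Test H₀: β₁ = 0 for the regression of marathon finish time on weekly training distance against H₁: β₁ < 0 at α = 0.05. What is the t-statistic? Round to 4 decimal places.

t = -2.5655

t = r·√(n − 2)/√(1 − r²) = -0.147·√298/√0.978391 = -2.5655.
df = n − 2 = 298.
One-sided p ≈ 0.0054, which is < 0.05, so reject H₀.
There is evidence of a linear association between weekly training distance and marathon finish time.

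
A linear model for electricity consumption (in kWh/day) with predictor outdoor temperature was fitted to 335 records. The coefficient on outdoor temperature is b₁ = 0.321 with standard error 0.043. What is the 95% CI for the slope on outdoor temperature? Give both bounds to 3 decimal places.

(0.236, 0.406)

df = n − 2 = 335 − 2 = 333.
t* = t_{0.025, 333} = 1.967113.
Margin = t* × SE = 1.967113 × 0.043 = 0.08459.
CI: 0.321 ± 0.08459 → (0.236, 0.406).
With 95% confidence, each one-unit increase in outdoor temperature is associated with a change of between 0.236 and 0.406 kWh/day in electricity consumption.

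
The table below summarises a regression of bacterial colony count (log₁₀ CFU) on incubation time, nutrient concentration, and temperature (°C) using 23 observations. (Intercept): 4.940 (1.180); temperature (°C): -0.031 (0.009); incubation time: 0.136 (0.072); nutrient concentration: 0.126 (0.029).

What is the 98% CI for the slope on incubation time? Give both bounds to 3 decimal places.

(-0.047, 0.319)

Read off: b = 0.136, SE = 0.072 for incubation time.
df = n − k − 1 = 23 − 3 − 1 = 19.
t* = t_{0.01, 19} = 2.539483.
Margin = t* × SE = 2.539483 × 0.072 = 0.18284.
CI: 0.136 ± 0.18284 → (-0.047, 0.319).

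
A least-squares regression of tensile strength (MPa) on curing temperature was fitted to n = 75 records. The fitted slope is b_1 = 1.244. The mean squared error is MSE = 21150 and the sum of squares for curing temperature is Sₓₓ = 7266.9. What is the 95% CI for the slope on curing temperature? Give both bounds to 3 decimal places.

SE(b_1) = √(MSE/Sₓₓ) = √(21150/7266.9) = 1.70601.
df = n − 2 = 73.
t* = t_{0.025, 73} = 1.992997.
Margin = t* × SE = 1.992997 × 1.70601 = 3.40007.
CI: 1.244 ± 3.40007 → (-2.156, 4.644).
With 95% confidence, each one-unit increase in curing temperature is associated with a change of between -2.156 and 4.644 MPa in tensile strength.

(-2.156, 4.644)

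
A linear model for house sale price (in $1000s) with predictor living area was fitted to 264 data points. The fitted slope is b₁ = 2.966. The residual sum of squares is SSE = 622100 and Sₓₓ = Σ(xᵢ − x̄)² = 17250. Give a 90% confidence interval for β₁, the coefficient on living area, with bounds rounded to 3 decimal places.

MSE = SSE/(n − 2) = 622100/262 = 2374.43.
SE(b₁) = √(MSE/Sₓₓ) = √(2374.43/17250) = 0.371009.
df = n − 2 = 262.
t* = t_{0.05, 262} = 1.65069.
Margin = t* × SE = 1.65069 × 0.371009 = 0.61242.
CI: 2.966 ± 0.61242 → (2.354, 3.578).
With 90% confidence, each one-unit increase in living area is associated with a change of between 2.354 and 3.578 $1000s in house sale price.

(2.354, 3.578)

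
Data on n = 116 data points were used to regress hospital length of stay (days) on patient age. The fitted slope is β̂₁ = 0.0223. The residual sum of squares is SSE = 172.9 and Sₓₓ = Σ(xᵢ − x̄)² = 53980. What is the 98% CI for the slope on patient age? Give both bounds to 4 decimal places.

MSE = SSE/(n − 2) = 172.9/114 = 1.51667.
SE(β̂₁) = √(MSE/Sₓₓ) = √(1.51667/53980) = 0.00530064.
df = n − 2 = 114.
t* = t_{0.01, 114} = 2.359504.
Margin = t* × SE = 2.359504 × 0.00530064 = 0.012507.
CI: 0.0223 ± 0.012507 → (0.0098, 0.0348).
With 98% confidence, each one-unit increase in patient age is associated with a change of between 0.0098 and 0.0348 days in hospital length of stay.

(0.0098, 0.0348)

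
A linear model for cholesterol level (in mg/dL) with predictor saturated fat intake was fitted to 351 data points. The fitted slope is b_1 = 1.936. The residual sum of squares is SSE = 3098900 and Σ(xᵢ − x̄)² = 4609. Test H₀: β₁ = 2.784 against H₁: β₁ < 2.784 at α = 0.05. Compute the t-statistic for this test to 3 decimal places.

MSE = SSE/(n − 2) = 3098900/349 = 8879.37.
SE(b_1) = √(MSE/Sₓₓ) = √(8879.37/4609) = 1.38799.
t = (1.936 − 2.784) / 1.38799 = -0.611.
df = n − 2 = 349.
One-sided p ≈ 0.2708, which is ≥ 0.05, so fail to reject H₀.
The data do not give significant evidence that the true slope on saturated fat intake is below 2.784 mg/dL per unit.

t = -0.611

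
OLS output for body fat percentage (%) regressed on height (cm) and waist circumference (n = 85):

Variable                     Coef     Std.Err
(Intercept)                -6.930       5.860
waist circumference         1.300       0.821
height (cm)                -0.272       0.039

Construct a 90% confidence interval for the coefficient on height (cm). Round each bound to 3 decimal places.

(-0.337, -0.207)

Read off: b = -0.272, SE = 0.039 for height (cm).
df = n − k − 1 = 85 − 2 − 1 = 82.
t* = t_{0.05, 82} = 1.663649.
Margin = t* × SE = 1.663649 × 0.039 = 0.06488.
CI: -0.272 ± 0.06488 → (-0.337, -0.207).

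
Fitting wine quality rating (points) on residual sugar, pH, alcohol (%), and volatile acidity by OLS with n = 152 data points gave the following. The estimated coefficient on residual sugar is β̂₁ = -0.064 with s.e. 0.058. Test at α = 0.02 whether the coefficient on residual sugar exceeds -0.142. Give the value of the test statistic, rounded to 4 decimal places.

t = 1.3448

H₀: β₁ = -0.142 vs H₁: β₁ > -0.142.
t = (β̂₁ − β₁⁰)/SE = (-0.064 − (-0.142)) / 0.058 = 1.3448.
df = n − k − 1 = 152 − 4 − 1 = 147.
One-sided p ≈ 0.0904, which is ≥ 0.02, so fail to reject H₀.
The data do not give significant evidence that the true slope on residual sugar exceeds -0.142 points per unit, holding the other predictors fixed.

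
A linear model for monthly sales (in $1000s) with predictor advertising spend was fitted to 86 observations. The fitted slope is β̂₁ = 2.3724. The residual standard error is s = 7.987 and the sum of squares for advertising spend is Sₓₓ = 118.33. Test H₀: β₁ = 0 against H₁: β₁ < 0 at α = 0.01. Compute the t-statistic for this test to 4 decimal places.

t = 3.2311

SE(β̂₁) = s/√Sₓₓ = 7.987/√118.33 = 0.734237.
t = 2.3724 / 0.734237 = 3.2311.
df = n − 2 = 84.
One-sided p ≈ 0.9991, which is ≥ 0.01, so fail to reject H₀.
The data do not give significant evidence that the true slope on advertising spend is negative.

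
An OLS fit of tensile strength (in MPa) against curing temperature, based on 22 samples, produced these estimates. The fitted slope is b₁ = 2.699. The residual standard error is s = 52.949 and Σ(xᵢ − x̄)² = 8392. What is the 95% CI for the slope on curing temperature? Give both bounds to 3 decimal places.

SE(b₁) = s/√Sₓₓ = 52.949/√8392 = 0.577996.
df = n − 2 = 20.
t* = t_{0.025, 20} = 2.085963.
Margin = t* × SE = 2.085963 × 0.577996 = 1.20568.
CI: 2.699 ± 1.20568 → (1.493, 3.905).
With 95% confidence, each one-unit increase in curing temperature is associated with a change of between 1.493 and 3.905 MPa in tensile strength.

(1.493, 3.905)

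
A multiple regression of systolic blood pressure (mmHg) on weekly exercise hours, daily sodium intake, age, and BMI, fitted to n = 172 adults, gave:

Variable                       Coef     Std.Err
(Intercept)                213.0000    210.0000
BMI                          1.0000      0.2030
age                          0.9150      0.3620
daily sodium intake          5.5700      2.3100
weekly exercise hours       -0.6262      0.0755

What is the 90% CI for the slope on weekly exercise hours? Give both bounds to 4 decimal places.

Read off: b = -0.6262, SE = 0.0755 for weekly exercise hours.
df = n − k − 1 = 172 − 4 − 1 = 167.
t* = t_{0.05, 167} = 1.654029.
Margin = t* × SE = 1.654029 × 0.0755 = 0.124879.
CI: -0.6262 ± 0.124879 → (-0.7511, -0.5013).

(-0.7511, -0.5013)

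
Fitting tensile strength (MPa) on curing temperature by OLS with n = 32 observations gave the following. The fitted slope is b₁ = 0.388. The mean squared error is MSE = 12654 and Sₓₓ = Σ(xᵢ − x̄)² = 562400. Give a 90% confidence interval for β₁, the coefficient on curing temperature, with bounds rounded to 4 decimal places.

(0.1334, 0.6426)

SE(b₁) = √(MSE/Sₓₓ) = √(12654/562400) = 0.15.
df = n − 2 = 30.
t* = t_{0.05, 30} = 1.697261.
Margin = t* × SE = 1.697261 × 0.15 = 0.254589.
CI: 0.388 ± 0.254589 → (0.1334, 0.6426).
With 90% confidence, each one-unit increase in curing temperature is associated with a change of between 0.1334 and 0.6426 MPa in tensile strength.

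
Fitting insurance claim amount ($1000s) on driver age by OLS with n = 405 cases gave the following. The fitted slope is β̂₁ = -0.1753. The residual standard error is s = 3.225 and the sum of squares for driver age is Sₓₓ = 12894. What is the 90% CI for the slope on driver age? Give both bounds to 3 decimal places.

SE(β̂₁) = s/√Sₓₓ = 3.225/√12894 = 0.0284011.
df = n − 2 = 403.
t* = t_{0.05, 403} = 1.648643.
Margin = t* × SE = 1.648643 × 0.0284011 = 0.04682.
CI: -0.1753 ± 0.04682 → (-0.222, -0.128).
With 90% confidence, each one-unit increase in driver age is associated with a change of between -0.222 and -0.128 $1000s in insurance claim amount.

(-0.222, -0.128)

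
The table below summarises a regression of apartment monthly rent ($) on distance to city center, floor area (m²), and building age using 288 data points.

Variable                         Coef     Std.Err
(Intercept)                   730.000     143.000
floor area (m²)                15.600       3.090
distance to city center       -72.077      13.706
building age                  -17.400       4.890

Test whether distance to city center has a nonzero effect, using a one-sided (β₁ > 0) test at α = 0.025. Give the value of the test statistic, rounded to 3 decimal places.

t = -5.259

Read off: b = -72.077, SE = 13.706 for distance to city center.
H₀: β₁ = 0 vs H₁: β₁ > 0.
t = -72.077 / 13.706 = -5.259.
df = n − k − 1 = 288 − 3 − 1 = 284.
One-sided p ≈ 1.0000, which is ≥ 0.025, so fail to reject H₀.
The data do not give significant evidence that the true slope on distance to city center is positive, holding the other predictors fixed.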